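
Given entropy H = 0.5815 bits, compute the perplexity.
1.4964

Perplexity is 2^H (or exp(H) for natural log).

H = 0.5815 bits
Perplexity = 2^0.5815 = 1.4964

Interpretation: The model's uncertainty is equivalent to choosing uniformly among 1.5 options.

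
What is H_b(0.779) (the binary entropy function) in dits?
0.2294 dits

The binary entropy function is:
H(p) = -p log(p) - (1-p) log(1-p)

H(0.779) = -0.779 × log_10(0.779) - 0.221 × log_10(0.221)
H(0.779) = 0.2294 dits

Note: Binary entropy is maximized at p=0.5 (H=1 bit) and minimized at p=0 or p=1 (H=0).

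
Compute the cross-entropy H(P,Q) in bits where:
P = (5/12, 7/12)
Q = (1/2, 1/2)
1.0000 bits

Cross-entropy: H(P,Q) = -Σ p(x) log q(x)

Alternatively: H(P,Q) = H(P) + D_KL(P||Q)
H(P) = 0.9799 bits
D_KL(P||Q) = 0.0201 bits

H(P,Q) = 0.9799 + 0.0201 = 1.0000 bits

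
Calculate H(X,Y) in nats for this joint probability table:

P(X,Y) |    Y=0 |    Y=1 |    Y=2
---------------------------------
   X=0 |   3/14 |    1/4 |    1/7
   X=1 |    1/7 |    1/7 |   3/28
1.7499 nats

Joint entropy is H(X,Y) = -Σ_{x,y} p(x,y) log p(x,y).

Summing over all non-zero entries:
H(X,Y) = -[3/14·log_e(3/14) + 1/4·log_e(1/4) + 1/7·log_e(1/7) + 1/7·log_e(1/7) + 1/7·log_e(1/7) + 3/28·log_e(3/28)]
H(X,Y) = 1.7499 nats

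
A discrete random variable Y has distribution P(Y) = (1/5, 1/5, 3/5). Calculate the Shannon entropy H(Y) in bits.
1.3710 bits

Shannon entropy is H(X) = -Σ p(x) log p(x).

For P = (1/5, 1/5, 3/5):
H = -1/5 × log_2(1/5) -1/5 × log_2(1/5) -3/5 × log_2(3/5)
H = 1.3710 bits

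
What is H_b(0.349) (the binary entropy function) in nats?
0.6468 nats

The binary entropy function is:
H(p) = -p log(p) - (1-p) log(1-p)

H(0.349) = -0.349 × log_e(0.349) - 0.651 × log_e(0.651)
H(0.349) = 0.6468 nats

Note: Binary entropy is maximized at p=0.5 (H=1 bit) and minimized at p=0 or p=1 (H=0).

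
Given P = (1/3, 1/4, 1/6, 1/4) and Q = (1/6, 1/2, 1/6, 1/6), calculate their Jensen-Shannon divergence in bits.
0.0571 bits

Jensen-Shannon divergence is:
JSD(P||Q) = 0.5 × D_KL(P||M) + 0.5 × D_KL(Q||M)
where M = 0.5 × (P + Q) is the mixture distribution.

M = 0.5 × (1/3, 1/4, 1/6, 1/4) + 0.5 × (1/6, 1/2, 1/6, 1/6) = (1/4, 3/8, 1/6, 5/24)

D_KL(P||M) = 0.0579 bits
D_KL(Q||M) = 0.0564 bits

JSD(P||Q) = 0.5 × 0.0579 + 0.5 × 0.0564 = 0.0571 bits

Unlike KL divergence, JSD is symmetric and bounded: 0 ≤ JSD ≤ log(2).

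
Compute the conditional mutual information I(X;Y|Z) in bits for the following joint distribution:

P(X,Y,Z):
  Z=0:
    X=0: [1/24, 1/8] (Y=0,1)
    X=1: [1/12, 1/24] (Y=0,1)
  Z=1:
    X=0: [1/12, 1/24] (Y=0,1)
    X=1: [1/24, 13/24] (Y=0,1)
0.1822 bits

Conditional mutual information: I(X;Y|Z) = H(X|Z) + H(Y|Z) - H(X,Y|Z)

H(Z) = 0.8709
H(X,Z) = 1.6344 → H(X|Z) = 0.7636
H(Y,Z) = 1.6344 → H(Y|Z) = 0.7636
H(X,Y,Z) = 2.2158 → H(X,Y|Z) = 1.3449

I(X;Y|Z) = 0.7636 + 0.7636 - 1.3449 = 0.1822 bits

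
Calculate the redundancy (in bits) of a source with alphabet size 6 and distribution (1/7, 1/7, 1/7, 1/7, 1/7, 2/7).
0.0633 bits

Redundancy measures how far a source is from maximum entropy:
R = H_max - H(X)

Maximum entropy for 6 symbols: H_max = log_2(6) = 2.5850 bits
Actual entropy: H(X) = 2.5216 bits
Redundancy: R = 2.5850 - 2.5216 = 0.0633 bits

This redundancy represents potential for compression: the source could be compressed by 0.0633 bits per symbol.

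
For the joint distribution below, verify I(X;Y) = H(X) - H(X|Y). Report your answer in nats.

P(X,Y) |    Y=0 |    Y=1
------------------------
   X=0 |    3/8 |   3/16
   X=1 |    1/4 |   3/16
I(X;Y) = 0.0048 nats

Mutual information has multiple equivalent forms:
- I(X;Y) = H(X) - H(X|Y)
- I(X;Y) = H(Y) - H(Y|X)
- I(X;Y) = H(X) + H(Y) - H(X,Y)

Computing all quantities:
H(X) = 0.6853, H(Y) = 0.6616, H(X,Y) = 1.3421
H(X|Y) = 0.6806, H(Y|X) = 0.6568

Verification:
H(X) - H(X|Y) = 0.6853 - 0.6806 = 0.0048
H(Y) - H(Y|X) = 0.6616 - 0.6568 = 0.0048
H(X) + H(Y) - H(X,Y) = 0.6853 + 0.6616 - 1.3421 = 0.0048

All forms give I(X;Y) = 0.0048 nats. ✓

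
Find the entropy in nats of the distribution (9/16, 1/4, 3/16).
0.9841 nats

Shannon entropy is H(X) = -Σ p(x) log p(x).

For P = (9/16, 1/4, 3/16):
H = -9/16 × log_e(9/16) -1/4 × log_e(1/4) -3/16 × log_e(3/16)
H = 0.9841 nats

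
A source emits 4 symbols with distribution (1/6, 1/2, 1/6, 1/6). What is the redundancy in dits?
0.0625 dits

Redundancy measures how far a source is from maximum entropy:
R = H_max - H(X)

Maximum entropy for 4 symbols: H_max = log_10(4) = 0.6021 dits
Actual entropy: H(X) = 0.5396 dits
Redundancy: R = 0.6021 - 0.5396 = 0.0625 dits

This redundancy represents potential for compression: the source could be compressed by 0.0625 dits per symbol.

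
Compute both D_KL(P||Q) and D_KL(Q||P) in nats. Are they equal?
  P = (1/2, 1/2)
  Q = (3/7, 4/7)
D_KL(P||Q) = 0.0103, D_KL(Q||P) = 0.0102

KL divergence is not symmetric: D_KL(P||Q) ≠ D_KL(Q||P) in general.

D_KL(P||Q) = 0.0103 nats
D_KL(Q||P) = 0.0102 nats

No, they are not equal!

This asymmetry is why KL divergence is not a true distance metric.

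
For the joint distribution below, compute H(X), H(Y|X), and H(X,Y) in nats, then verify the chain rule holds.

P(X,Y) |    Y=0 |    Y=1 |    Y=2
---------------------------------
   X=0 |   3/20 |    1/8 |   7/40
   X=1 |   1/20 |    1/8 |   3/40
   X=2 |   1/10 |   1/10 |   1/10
H(X,Y) = 2.1443, H(X) = 1.0671, H(Y|X) = 1.0772 (all in nats)

Chain rule: H(X,Y) = H(X) + H(Y|X)

Left side — joint entropy directly:
H(X,Y) = -Σ p(x,y) log p(x,y) = 2.1443 nats

Right side — compute H(Y|X) from the conditional distributions:
P(X) = (9/20, 1/4, 3/10), so H(X) = 1.0671 nats
H(Y|X) = Σ_x P(X=x) · H(Y|X=x):
  P(Y|X=0) = (1/3, 5/18, 7/18), H(Y|X=0) = 1.0893, weight P(X=0) = 9/20
  P(Y|X=1) = (1/5, 1/2, 3/10), H(Y|X=1) = 1.0297, weight P(X=1) = 1/4
  P(Y|X=2) = (1/3, 1/3, 1/3), H(Y|X=2) = 1.0986, weight P(X=2) = 3/10
H(Y|X) = 1.0772 nats

H(X) + H(Y|X) = 1.0671 + 1.0772 = 2.1443 nats

Both sides equal 2.1443 nats. ✓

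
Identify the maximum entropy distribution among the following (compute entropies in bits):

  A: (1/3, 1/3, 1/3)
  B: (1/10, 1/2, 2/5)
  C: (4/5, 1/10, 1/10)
A

For a discrete distribution over n outcomes, entropy is maximized by the uniform distribution.

Computing entropies:
H(A) = 1.5850 bits
H(B) = 1.3610 bits
H(C) = 0.9219 bits

The uniform distribution (where all probabilities equal 1/3) achieves the maximum entropy of log_2(3) = 1.5850 bits.

Distribution A has the highest entropy.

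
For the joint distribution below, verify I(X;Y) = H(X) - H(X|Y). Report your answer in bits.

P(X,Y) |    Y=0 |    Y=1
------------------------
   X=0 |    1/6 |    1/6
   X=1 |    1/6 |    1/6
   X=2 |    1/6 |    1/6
I(X;Y) = 0.0000 bits

Mutual information has multiple equivalent forms:
- I(X;Y) = H(X) - H(X|Y)
- I(X;Y) = H(Y) - H(Y|X)
- I(X;Y) = H(X) + H(Y) - H(X,Y)

Computing all quantities:
H(X) = 1.5850, H(Y) = 1.0000, H(X,Y) = 2.5850
H(X|Y) = 1.5850, H(Y|X) = 1.0000

Verification:
H(X) - H(X|Y) = 1.5850 - 1.5850 = 0.0000
H(Y) - H(Y|X) = 1.0000 - 1.0000 = 0.0000
H(X) + H(Y) - H(X,Y) = 1.5850 + 1.0000 - 2.5850 = 0.0000

All forms give I(X;Y) = 0.0000 bits. ✓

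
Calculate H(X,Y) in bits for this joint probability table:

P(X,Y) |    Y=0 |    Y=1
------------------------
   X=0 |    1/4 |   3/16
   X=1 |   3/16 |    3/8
1.9363 bits

Joint entropy is H(X,Y) = -Σ_{x,y} p(x,y) log p(x,y).

Summing over all non-zero entries:
H(X,Y) = -[1/4·log_2(1/4) + 3/16·log_2(3/16) + 3/16·log_2(3/16) + 3/8·log_2(3/8)]
H(X,Y) = 1.9363 bits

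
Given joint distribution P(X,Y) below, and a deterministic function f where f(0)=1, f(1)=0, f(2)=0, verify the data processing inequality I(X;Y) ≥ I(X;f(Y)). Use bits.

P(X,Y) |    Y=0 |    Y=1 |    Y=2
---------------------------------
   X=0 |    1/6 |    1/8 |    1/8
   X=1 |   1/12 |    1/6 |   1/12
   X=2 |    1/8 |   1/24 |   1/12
I(X;Y) = 0.0581, I(X;f(Y)) = 0.0294, inequality holds: 0.0581 ≥ 0.0294

Data Processing Inequality: For any Markov chain X → Y → Z, we have I(X;Y) ≥ I(X;Z).

Here Z = f(Y) is a deterministic function of Y, forming X → Y → Z.

Original I(X;Y) = 0.0581 bits

After applying f:
P(X,Z) where Z=f(Y):
- P(X,Z=0) = P(X,Y=1) + P(X,Y=2)
- P(X,Z=1) = P(X,Y=0)

I(X;Z) = I(X;f(Y)) = 0.0294 bits

Verification: 0.0581 ≥ 0.0294 ✓

Information cannot be created by processing; the function f can only lose information about X.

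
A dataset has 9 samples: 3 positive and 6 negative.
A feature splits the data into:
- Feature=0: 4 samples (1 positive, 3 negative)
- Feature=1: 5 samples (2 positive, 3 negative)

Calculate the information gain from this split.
0.0183 bits

Information Gain = H(Y) - H(Y|Feature)

Before split:
P(positive) = 3/9 = 0.3333
H(Y) = 0.9183 bits

After split:
Feature=0: H = 0.8113 bits (weight = 4/9)
Feature=1: H = 0.9710 bits (weight = 5/9)
H(Y|Feature) = (4/9)×0.8113 + (5/9)×0.9710 = 0.9000 bits

Information Gain = 0.9183 - 0.9000 = 0.0183 bits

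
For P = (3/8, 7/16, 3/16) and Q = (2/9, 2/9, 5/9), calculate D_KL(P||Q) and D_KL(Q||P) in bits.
D_KL(P||Q) = 0.4168, D_KL(Q||P) = 0.4857

KL divergence is not symmetric: D_KL(P||Q) ≠ D_KL(Q||P) in general.

D_KL(P||Q) = 0.4168 bits
D_KL(Q||P) = 0.4857 bits

No, they are not equal!

This asymmetry is why KL divergence is not a true distance metric.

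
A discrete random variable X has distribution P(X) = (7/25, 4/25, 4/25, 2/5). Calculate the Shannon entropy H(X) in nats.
1.3094 nats

Shannon entropy is H(X) = -Σ p(x) log p(x).

For P = (7/25, 4/25, 4/25, 2/5):
H = -7/25 × log_e(7/25) -4/25 × log_e(4/25) -4/25 × log_e(4/25) -2/5 × log_e(2/5)
H = 1.3094 nats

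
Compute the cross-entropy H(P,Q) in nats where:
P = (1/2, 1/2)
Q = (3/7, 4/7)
0.7035 nats

Cross-entropy: H(P,Q) = -Σ p(x) log q(x)

Alternatively: H(P,Q) = H(P) + D_KL(P||Q)
H(P) = 0.6931 nats
D_KL(P||Q) = 0.0103 nats

H(P,Q) = 0.6931 + 0.0103 = 0.7035 nats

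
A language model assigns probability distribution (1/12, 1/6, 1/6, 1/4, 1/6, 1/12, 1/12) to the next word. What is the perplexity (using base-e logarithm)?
6.4474

Perplexity is e^H (or exp(H) for natural log).

First, H = -Σ p log p = 1.8637 nats
Perplexity = e^1.8637 = 6.4474

Interpretation: The model's uncertainty is equivalent to choosing uniformly among 6.4 options.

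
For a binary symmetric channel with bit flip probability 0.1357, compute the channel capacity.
0.4271 bits

For a binary symmetric channel (BSC) with error probability p:
Capacity C = 1 - H(p) bits per symbol

where H(p) = -p log₂(p) - (1-p) log₂(1-p) is the binary entropy function.

H(0.1357) = 0.5729 bits
C = 1 - 0.5729 = 0.4271 bits per symbol

This means we can reliably transmit up to 0.4271 bits of information per channel use.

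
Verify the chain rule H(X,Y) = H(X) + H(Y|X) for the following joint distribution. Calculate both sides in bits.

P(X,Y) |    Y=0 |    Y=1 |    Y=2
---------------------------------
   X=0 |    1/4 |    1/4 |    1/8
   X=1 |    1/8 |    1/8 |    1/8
H(X,Y) = 2.5000, H(X) = 0.9544, H(Y|X) = 1.5456 (all in bits)

Chain rule: H(X,Y) = H(X) + H(Y|X)

Left side — joint entropy directly:
H(X,Y) = -Σ p(x,y) log p(x,y) = 2.5000 bits

Right side — compute H(Y|X) from the conditional distributions:
P(X) = (5/8, 3/8), so H(X) = 0.9544 bits
H(Y|X) = Σ_x P(X=x) · H(Y|X=x):
  P(Y|X=0) = (2/5, 2/5, 1/5), H(Y|X=0) = 1.5219, weight P(X=0) = 5/8
  P(Y|X=1) = (1/3, 1/3, 1/3), H(Y|X=1) = 1.5850, weight P(X=1) = 3/8
H(Y|X) = 1.5456 bits

H(X) + H(Y|X) = 0.9544 + 1.5456 = 2.5000 bits

Both sides equal 2.5000 bits. ✓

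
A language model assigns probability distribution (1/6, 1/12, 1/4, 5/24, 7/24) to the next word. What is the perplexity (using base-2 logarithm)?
4.6573

Perplexity is 2^H (or exp(H) for natural log).

First, H = -Σ p log p = 2.2195 bits
Perplexity = 2^2.2195 = 4.6573

Interpretation: The model's uncertainty is equivalent to choosing uniformly among 4.7 options.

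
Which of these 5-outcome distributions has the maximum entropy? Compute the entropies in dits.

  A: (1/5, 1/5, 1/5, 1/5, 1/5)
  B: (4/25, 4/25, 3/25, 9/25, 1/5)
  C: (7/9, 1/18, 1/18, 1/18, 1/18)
A

For a discrete distribution over n outcomes, entropy is maximized by the uniform distribution.

Computing entropies:
H(A) = 0.6990 dits
H(B) = 0.6647 dits
H(C) = 0.3638 dits

The uniform distribution (where all probabilities equal 1/5) achieves the maximum entropy of log_10(5) = 0.6990 dits.

Distribution A has the highest entropy.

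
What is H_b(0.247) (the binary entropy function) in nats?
0.5590 nats

The binary entropy function is:
H(p) = -p log(p) - (1-p) log(1-p)

H(0.247) = -0.247 × log_e(0.247) - 0.753 × log_e(0.753)
H(0.247) = 0.5590 nats

Note: Binary entropy is maximized at p=0.5 (H=1 bit) and minimized at p=0 or p=1 (H=0).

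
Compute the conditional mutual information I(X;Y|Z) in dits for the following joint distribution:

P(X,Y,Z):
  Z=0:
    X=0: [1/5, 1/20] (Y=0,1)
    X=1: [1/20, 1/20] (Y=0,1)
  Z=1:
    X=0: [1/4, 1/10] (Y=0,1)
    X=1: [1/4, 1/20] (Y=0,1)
0.0094 dits

Conditional mutual information: I(X;Y|Z) = H(X|Z) + H(Y|Z) - H(X,Y|Z)

H(Z) = 0.2812
H(X,Z) = 0.5670 → H(X|Z) = 0.2858
H(Y,Z) = 0.5246 → H(Y|Z) = 0.2434
H(X,Y,Z) = 0.8010 → H(X,Y|Z) = 0.5198

I(X;Y|Z) = 0.2858 + 0.2434 - 0.5198 = 0.0094 dits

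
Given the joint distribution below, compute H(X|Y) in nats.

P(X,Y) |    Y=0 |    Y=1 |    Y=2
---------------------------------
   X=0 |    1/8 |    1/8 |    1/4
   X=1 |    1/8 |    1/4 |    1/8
0.6507 nats

Using the chain rule: H(X|Y) = H(X,Y) - H(Y)

First, compute H(X,Y) = 1.7329 nats

Marginal P(Y) = (1/4, 3/8, 3/8)
H(Y) = 1.0822 nats

H(X|Y) = H(X,Y) - H(Y) = 1.7329 - 1.0822 = 0.6507 nats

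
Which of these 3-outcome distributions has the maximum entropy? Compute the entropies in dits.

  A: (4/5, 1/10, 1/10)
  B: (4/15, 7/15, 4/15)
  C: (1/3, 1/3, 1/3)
C

For a discrete distribution over n outcomes, entropy is maximized by the uniform distribution.

Computing entropies:
H(A) = 0.2775 dits
H(B) = 0.4606 dits
H(C) = 0.4771 dits

The uniform distribution (where all probabilities equal 1/3) achieves the maximum entropy of log_10(3) = 0.4771 dits.

Distribution C has the highest entropy.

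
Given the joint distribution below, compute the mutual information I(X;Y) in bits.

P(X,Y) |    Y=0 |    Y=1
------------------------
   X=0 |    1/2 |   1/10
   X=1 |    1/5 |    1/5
0.0913 bits

Mutual information: I(X;Y) = H(X) + H(Y) - H(X,Y)

Marginals:
P(X) = (3/5, 2/5), H(X) = 0.9710 bits
P(Y) = (7/10, 3/10), H(Y) = 0.8813 bits

Joint entropy: H(X,Y) = 1.7610 bits

I(X;Y) = 0.9710 + 0.8813 - 1.7610 = 0.0913 bits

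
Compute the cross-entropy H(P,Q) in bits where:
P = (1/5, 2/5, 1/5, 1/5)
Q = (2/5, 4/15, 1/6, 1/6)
2.0611 bits

Cross-entropy: H(P,Q) = -Σ p(x) log q(x)

Alternatively: H(P,Q) = H(P) + D_KL(P||Q)
H(P) = 1.9219 bits
D_KL(P||Q) = 0.1392 bits

H(P,Q) = 1.9219 + 0.1392 = 2.0611 bits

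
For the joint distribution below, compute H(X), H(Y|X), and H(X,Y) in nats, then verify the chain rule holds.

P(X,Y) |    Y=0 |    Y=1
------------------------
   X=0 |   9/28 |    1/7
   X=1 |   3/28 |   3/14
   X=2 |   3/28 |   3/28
H(X,Y) = 1.6908, H(X) = 1.0511, H(Y|X) = 0.6397 (all in nats)

Chain rule: H(X,Y) = H(X) + H(Y|X)

Left side — joint entropy directly:
H(X,Y) = -Σ p(x,y) log p(x,y) = 1.6908 nats

Right side — compute H(Y|X) from the conditional distributions:
P(X) = (13/28, 9/28, 3/14), so H(X) = 1.0511 nats
H(Y|X) = Σ_x P(X=x) · H(Y|X=x):
  P(Y|X=0) = (9/13, 4/13), H(Y|X=0) = 0.6172, weight P(X=0) = 13/28
  P(Y|X=1) = (1/3, 2/3), H(Y|X=1) = 0.6365, weight P(X=1) = 9/28
  P(Y|X=2) = (1/2, 1/2), H(Y|X=2) = 0.6931, weight P(X=2) = 3/14
H(Y|X) = 0.6397 nats

H(X) + H(Y|X) = 1.0511 + 0.6397 = 1.6908 nats

Both sides equal 1.6908 nats. ✓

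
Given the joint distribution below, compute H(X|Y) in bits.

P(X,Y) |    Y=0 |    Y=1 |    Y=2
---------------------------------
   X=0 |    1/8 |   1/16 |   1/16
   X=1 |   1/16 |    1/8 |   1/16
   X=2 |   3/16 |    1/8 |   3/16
1.4512 bits

Using the chain rule: H(X|Y) = H(X,Y) - H(Y)

First, compute H(X,Y) = 3.0306 bits

Marginal P(Y) = (3/8, 5/16, 5/16)
H(Y) = 1.5794 bits

H(X|Y) = H(X,Y) - H(Y) = 3.0306 - 1.5794 = 1.4512 bits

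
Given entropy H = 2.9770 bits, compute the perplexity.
7.8735

Perplexity is 2^H (or exp(H) for natural log).

H = 2.9770 bits
Perplexity = 2^2.9770 = 7.8735

Interpretation: The model's uncertainty is equivalent to choosing uniformly among 7.9 options.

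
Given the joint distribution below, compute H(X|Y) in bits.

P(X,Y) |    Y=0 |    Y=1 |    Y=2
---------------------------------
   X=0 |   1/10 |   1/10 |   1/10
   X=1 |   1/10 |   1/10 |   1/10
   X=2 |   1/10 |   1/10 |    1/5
1.5510 bits

Using the chain rule: H(X|Y) = H(X,Y) - H(Y)

First, compute H(X,Y) = 3.1219 bits

Marginal P(Y) = (3/10, 3/10, 2/5)
H(Y) = 1.5710 bits

H(X|Y) = H(X,Y) - H(Y) = 3.1219 - 1.5710 = 1.5510 bits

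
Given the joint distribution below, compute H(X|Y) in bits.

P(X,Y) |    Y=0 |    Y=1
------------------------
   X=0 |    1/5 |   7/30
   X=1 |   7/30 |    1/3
0.9854 bits

Using the chain rule: H(X|Y) = H(X,Y) - H(Y)

First, compute H(X,Y) = 1.9725 bits

Marginal P(Y) = (13/30, 17/30)
H(Y) = 0.9871 bits

H(X|Y) = H(X,Y) - H(Y) = 1.9725 - 0.9871 = 0.9854 bits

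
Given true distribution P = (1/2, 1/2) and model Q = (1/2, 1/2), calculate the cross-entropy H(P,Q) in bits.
1.0000 bits

Cross-entropy: H(P,Q) = -Σ p(x) log q(x)

Alternatively: H(P,Q) = H(P) + D_KL(P||Q)
H(P) = 1.0000 bits
D_KL(P||Q) = 0.0000 bits

H(P,Q) = 1.0000 + 0.0000 = 1.0000 bits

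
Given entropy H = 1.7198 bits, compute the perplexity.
3.2939

Perplexity is 2^H (or exp(H) for natural log).

H = 1.7198 bits
Perplexity = 2^1.7198 = 3.2939

Interpretation: The model's uncertainty is equivalent to choosing uniformly among 3.3 options.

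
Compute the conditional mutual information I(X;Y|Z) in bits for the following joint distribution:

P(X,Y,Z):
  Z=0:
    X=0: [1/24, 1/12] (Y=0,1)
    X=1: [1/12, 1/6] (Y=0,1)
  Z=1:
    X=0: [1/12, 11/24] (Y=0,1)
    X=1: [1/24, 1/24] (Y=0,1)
0.0324 bits

Conditional mutual information: I(X;Y|Z) = H(X|Z) + H(Y|Z) - H(X,Y|Z)

H(Z) = 0.9544
H(X,Z) = 1.6529 → H(X|Z) = 0.6984
H(Y,Z) = 1.7500 → H(Y|Z) = 0.7956
H(X,Y,Z) = 2.4161 → H(X,Y|Z) = 1.4616

I(X;Y|Z) = 0.6984 + 0.7956 - 1.4616 = 0.0324 bits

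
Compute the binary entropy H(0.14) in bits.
0.5842 bits

The binary entropy function is:
H(p) = -p log(p) - (1-p) log(1-p)

H(0.14) = -0.14 × log_2(0.14) - 0.86 × log_2(0.86)
H(0.14) = 0.5842 bits

Note: Binary entropy is maximized at p=0.5 (H=1 bit) and minimized at p=0 or p=1 (H=0).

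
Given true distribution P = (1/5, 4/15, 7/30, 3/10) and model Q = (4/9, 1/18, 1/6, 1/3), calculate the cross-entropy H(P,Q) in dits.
0.7299 dits

Cross-entropy: H(P,Q) = -Σ p(x) log q(x)

Alternatively: H(P,Q) = H(P) + D_KL(P||Q)
H(P) = 0.5972 dits
D_KL(P||Q) = 0.1327 dits

H(P,Q) = 0.5972 + 0.1327 = 0.7299 dits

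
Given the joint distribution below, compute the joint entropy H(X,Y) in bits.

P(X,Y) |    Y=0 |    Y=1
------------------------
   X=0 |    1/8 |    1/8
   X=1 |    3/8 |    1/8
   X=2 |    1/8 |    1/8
2.4056 bits

Joint entropy is H(X,Y) = -Σ_{x,y} p(x,y) log p(x,y).

Summing over all non-zero entries:
H(X,Y) = -[1/8·log_2(1/8) + 1/8·log_2(1/8) + 3/8·log_2(3/8) + 1/8·log_2(1/8) + 1/8·log_2(1/8) + 1/8·log_2(1/8)]
H(X,Y) = 2.4056 bits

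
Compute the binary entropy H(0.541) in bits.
0.9951 bits

The binary entropy function is:
H(p) = -p log(p) - (1-p) log(1-p)

H(0.541) = -0.541 × log_2(0.541) - 0.459 × log_2(0.459)
H(0.541) = 0.9951 bits

Note: Binary entropy is maximized at p=0.5 (H=1 bit) and minimized at p=0 or p=1 (H=0).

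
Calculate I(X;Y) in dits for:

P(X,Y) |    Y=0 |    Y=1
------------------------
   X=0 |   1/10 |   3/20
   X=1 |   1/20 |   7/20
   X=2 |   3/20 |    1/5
0.0230 dits

Mutual information: I(X;Y) = H(X) + H(Y) - H(X,Y)

Marginals:
P(X) = (1/4, 2/5, 7/20), H(X) = 0.4693 dits
P(Y) = (3/10, 7/10), H(Y) = 0.2653 dits

Joint entropy: H(X,Y) = 0.7116 dits

I(X;Y) = 0.4693 + 0.2653 - 0.7116 = 0.0230 dits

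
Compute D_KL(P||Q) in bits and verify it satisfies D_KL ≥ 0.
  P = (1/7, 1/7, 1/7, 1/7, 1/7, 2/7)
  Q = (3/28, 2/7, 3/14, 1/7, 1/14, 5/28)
0.1695 bits

KL divergence satisfies the Gibbs inequality: D_KL(P||Q) ≥ 0 for all distributions P, Q.

D_KL(P||Q) = Σ p(x) log(p(x)/q(x))
Term by term:
  x=0: 1/7 × log_2[(1/7)/(3/28)] = 0.0593
  x=1: 1/7 × log_2[(1/7)/(2/7)] = -0.1429
  x=2: 1/7 × log_2[(1/7)/(3/14)] = -0.0836
  x=3: 1/7 × log_2[(1/7)/(1/7)] = 0.0000
  x=4: 1/7 × log_2[(1/7)/(1/14)] = 0.1429
  x=5: 2/7 × log_2[(2/7)/(5/28)] = 0.1937
D_KL(P||Q) = 0.1695 bits

D_KL(P||Q) = 0.1695 ≥ 0 ✓

This non-negativity is a fundamental property: relative entropy cannot be negative because it measures how different Q is from P.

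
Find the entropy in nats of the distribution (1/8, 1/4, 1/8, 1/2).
1.2130 nats

Shannon entropy is H(X) = -Σ p(x) log p(x).

For P = (1/8, 1/4, 1/8, 1/2):
H = -1/8 × log_e(1/8) -1/4 × log_e(1/4) -1/8 × log_e(1/8) -1/2 × log_e(1/2)
H = 1.2130 nats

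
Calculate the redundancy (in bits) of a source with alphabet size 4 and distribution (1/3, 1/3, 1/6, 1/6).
0.0817 bits

Redundancy measures how far a source is from maximum entropy:
R = H_max - H(X)

Maximum entropy for 4 symbols: H_max = log_2(4) = 2.0000 bits
Actual entropy: H(X) = 1.9183 bits
Redundancy: R = 2.0000 - 1.9183 = 0.0817 bits

This redundancy represents potential for compression: the source could be compressed by 0.0817 bits per symbol.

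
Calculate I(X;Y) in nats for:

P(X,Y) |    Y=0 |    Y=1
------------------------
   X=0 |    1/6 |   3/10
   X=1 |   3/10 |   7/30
0.0213 nats

Mutual information: I(X;Y) = H(X) + H(Y) - H(X,Y)

Marginals:
P(X) = (7/15, 8/15), H(X) = 0.6909 nats
P(Y) = (7/15, 8/15), H(Y) = 0.6909 nats

Joint entropy: H(X,Y) = 1.3606 nats

I(X;Y) = 0.6909 + 0.6909 - 1.3606 = 0.0213 nats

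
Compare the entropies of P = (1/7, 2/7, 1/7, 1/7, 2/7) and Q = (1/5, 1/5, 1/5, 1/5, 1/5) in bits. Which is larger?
Q

Computing entropies in bits:
H(P) = 2.2359
H(Q) = 2.3219

Distribution Q has higher entropy.

Intuition: The distribution closer to uniform (more spread out) has higher entropy.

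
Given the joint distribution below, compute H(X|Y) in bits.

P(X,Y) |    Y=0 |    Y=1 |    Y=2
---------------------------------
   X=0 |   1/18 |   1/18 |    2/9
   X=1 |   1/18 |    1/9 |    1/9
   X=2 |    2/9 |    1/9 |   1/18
1.3762 bits

Using the chain rule: H(X|Y) = H(X,Y) - H(Y)

First, compute H(X,Y) = 2.9477 bits

Marginal P(Y) = (1/3, 5/18, 7/18)
H(Y) = 1.5715 bits

H(X|Y) = H(X,Y) - H(Y) = 2.9477 - 1.5715 = 1.3762 bits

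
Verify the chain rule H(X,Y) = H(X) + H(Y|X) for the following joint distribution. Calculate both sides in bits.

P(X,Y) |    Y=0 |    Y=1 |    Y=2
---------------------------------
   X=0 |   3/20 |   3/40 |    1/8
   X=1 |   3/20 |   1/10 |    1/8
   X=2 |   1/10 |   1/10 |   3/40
H(X,Y) = 3.1282, H(X) = 1.5729, H(Y|X) = 1.5553 (all in bits)

Chain rule: H(X,Y) = H(X) + H(Y|X)

Left side — joint entropy directly:
H(X,Y) = -Σ p(x,y) log p(x,y) = 3.1282 bits

Right side — compute H(Y|X) from the conditional distributions:
P(X) = (7/20, 3/8, 11/40), so H(X) = 1.5729 bits
H(Y|X) = Σ_x P(X=x) · H(Y|X=x):
  P(Y|X=0) = (3/7, 3/14, 5/14), H(Y|X=0) = 1.5306, weight P(X=0) = 7/20
  P(Y|X=1) = (2/5, 4/15, 1/3), H(Y|X=1) = 1.5656, weight P(X=1) = 3/8
  P(Y|X=2) = (4/11, 4/11, 3/11), H(Y|X=2) = 1.5726, weight P(X=2) = 11/40
H(Y|X) = 1.5553 bits

H(X) + H(Y|X) = 1.5729 + 1.5553 = 3.1282 bits

Both sides equal 3.1282 bits. ✓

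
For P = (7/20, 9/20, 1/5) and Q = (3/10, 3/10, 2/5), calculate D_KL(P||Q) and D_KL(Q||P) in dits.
D_KL(P||Q) = 0.0425, D_KL(Q||P) = 0.0475

KL divergence is not symmetric: D_KL(P||Q) ≠ D_KL(Q||P) in general.

D_KL(P||Q) = 0.0425 dits
D_KL(Q||P) = 0.0475 dits

No, they are not equal!

This asymmetry is why KL divergence is not a true distance metric.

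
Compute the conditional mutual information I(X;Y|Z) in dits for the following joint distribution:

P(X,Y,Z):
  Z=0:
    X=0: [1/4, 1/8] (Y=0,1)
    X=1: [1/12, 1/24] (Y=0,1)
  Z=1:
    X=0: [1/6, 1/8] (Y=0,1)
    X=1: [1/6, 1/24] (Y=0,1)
0.0064 dits

Conditional mutual information: I(X;Y|Z) = H(X|Z) + H(Y|Z) - H(X,Y|Z)

H(Z) = 0.3010
H(X,Z) = 0.5706 → H(X|Z) = 0.2696
H(Y,Z) = 0.5775 → H(Y|Z) = 0.2764
H(X,Y,Z) = 0.8406 → H(X,Y|Z) = 0.5396

I(X;Y|Z) = 0.2696 + 0.2764 - 0.5396 = 0.0064 dits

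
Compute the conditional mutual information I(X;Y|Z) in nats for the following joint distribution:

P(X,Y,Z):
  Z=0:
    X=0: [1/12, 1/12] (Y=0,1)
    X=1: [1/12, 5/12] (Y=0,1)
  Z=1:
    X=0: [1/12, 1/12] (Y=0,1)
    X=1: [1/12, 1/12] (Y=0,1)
0.0341 nats

Conditional mutual information: I(X;Y|Z) = H(X|Z) + H(Y|Z) - H(X,Y|Z)

H(Z) = 0.6365
H(X,Z) = 1.2425 → H(X|Z) = 0.6059
H(Y,Z) = 1.2425 → H(Y|Z) = 0.6059
H(X,Y,Z) = 1.8143 → H(X,Y|Z) = 1.1778

I(X;Y|Z) = 0.6059 + 0.6059 - 1.1778 = 0.0341 nats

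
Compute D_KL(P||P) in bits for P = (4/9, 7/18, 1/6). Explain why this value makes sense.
0.0000 bits

KL divergence satisfies the Gibbs inequality: D_KL(P||Q) ≥ 0 for all distributions P, Q.

D_KL(P||Q) = Σ p(x) log(p(x)/q(x))
Each term is p(x) × log_2(p(x)/p(x)) = p(x) × log_2(1) = 0, so the sum is 0.
D_KL(P||Q) = 0.0000 bits

When P = Q, the KL divergence is exactly 0, as there is no 'divergence' between identical distributions.

This non-negativity is a fundamental property: relative entropy cannot be negative because it measures how different Q is from P.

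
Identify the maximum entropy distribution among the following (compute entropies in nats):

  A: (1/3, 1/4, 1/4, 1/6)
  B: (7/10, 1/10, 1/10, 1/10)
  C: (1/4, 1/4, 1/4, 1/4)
C

For a discrete distribution over n outcomes, entropy is maximized by the uniform distribution.

Computing entropies:
H(A) = 1.3580 nats
H(B) = 0.9404 nats
H(C) = 1.3863 nats

The uniform distribution (where all probabilities equal 1/4) achieves the maximum entropy of log_e(4) = 1.3863 nats.

Distribution C has the highest entropy.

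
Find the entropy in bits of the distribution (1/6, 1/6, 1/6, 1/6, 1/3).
2.2516 bits

Shannon entropy is H(X) = -Σ p(x) log p(x).

For P = (1/6, 1/6, 1/6, 1/6, 1/3):
H = -1/6 × log_2(1/6) -1/6 × log_2(1/6) -1/6 × log_2(1/6) -1/6 × log_2(1/6) -1/3 × log_2(1/3)
H = 2.2516 bits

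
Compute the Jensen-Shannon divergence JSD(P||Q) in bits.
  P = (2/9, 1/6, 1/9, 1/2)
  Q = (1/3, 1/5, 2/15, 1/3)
0.0220 bits

Jensen-Shannon divergence is:
JSD(P||Q) = 0.5 × D_KL(P||M) + 0.5 × D_KL(Q||M)
where M = 0.5 × (P + Q) is the mixture distribution.

M = 0.5 × (2/9, 1/6, 1/9, 1/2) + 0.5 × (1/3, 1/5, 2/15, 1/3) = (5/18, 0.183333, 0.122222, 5/12)

D_KL(P||M) = 0.0218 bits
D_KL(Q||M) = 0.0222 bits

JSD(P||Q) = 0.5 × 0.0218 + 0.5 × 0.0222 = 0.0220 bits

Unlike KL divergence, JSD is symmetric and bounded: 0 ≤ JSD ≤ log(2).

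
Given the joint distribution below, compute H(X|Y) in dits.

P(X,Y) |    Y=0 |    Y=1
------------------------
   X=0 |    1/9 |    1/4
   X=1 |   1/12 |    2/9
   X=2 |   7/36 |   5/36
0.4588 dits

Using the chain rule: H(X|Y) = H(X,Y) - H(Y)

First, compute H(X,Y) = 0.7490 dits

Marginal P(Y) = (7/18, 11/18)
H(Y) = 0.2902 dits

H(X|Y) = H(X,Y) - H(Y) = 0.7490 - 0.2902 = 0.4588 dits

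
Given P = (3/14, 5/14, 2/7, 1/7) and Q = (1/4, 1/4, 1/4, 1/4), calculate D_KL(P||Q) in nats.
0.0526 nats

KL divergence: D_KL(P||Q) = Σ p(x) log(p(x)/q(x))

Computing term by term:
  x=0: 3/14 × log_e[(3/14)/(1/4)] = 3/14 × -0.1542 = -0.0330
  x=1: 5/14 × log_e[(5/14)/(1/4)] = 5/14 × 0.3567 = 0.1274
  x=2: 2/7 × log_e[(2/7)/(1/4)] = 2/7 × 0.1335 = 0.0382
  x=3: 1/7 × log_e[(1/7)/(1/4)] = 1/7 × -0.5596 = -0.0799

D_KL(P||Q) = 0.0526 nats

Note: KL divergence is always non-negative and equals 0 iff P = Q.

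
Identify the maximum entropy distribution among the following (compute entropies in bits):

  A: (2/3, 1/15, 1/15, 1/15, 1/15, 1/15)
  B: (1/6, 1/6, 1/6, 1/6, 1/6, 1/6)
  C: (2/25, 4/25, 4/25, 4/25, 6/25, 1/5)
B

For a discrete distribution over n outcomes, entropy is maximized by the uniform distribution.

Computing entropies:
H(A) = 1.6923 bits
H(B) = 2.5850 bits
H(C) = 2.5191 bits

The uniform distribution (where all probabilities equal 1/6) achieves the maximum entropy of log_2(6) = 2.5850 bits.

Distribution B has the highest entropy.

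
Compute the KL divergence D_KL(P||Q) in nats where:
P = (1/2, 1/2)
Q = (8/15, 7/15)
0.0022 nats

KL divergence: D_KL(P||Q) = Σ p(x) log(p(x)/q(x))

Computing term by term:
  x=0: 1/2 × log_e[(1/2)/(8/15)] = 1/2 × -0.0645 = -0.0323
  x=1: 1/2 × log_e[(1/2)/(7/15)] = 1/2 × 0.0690 = 0.0345

D_KL(P||Q) = 0.0022 nats

Note: KL divergence is always non-negative and equals 0 iff P = Q.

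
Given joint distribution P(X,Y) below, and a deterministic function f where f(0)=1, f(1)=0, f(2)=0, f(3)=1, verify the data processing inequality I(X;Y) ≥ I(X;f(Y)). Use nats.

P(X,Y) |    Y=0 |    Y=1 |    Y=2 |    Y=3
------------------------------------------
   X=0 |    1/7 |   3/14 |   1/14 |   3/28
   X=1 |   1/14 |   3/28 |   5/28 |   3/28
I(X;Y) = 0.0515, I(X;f(Y)) = 0.0034, inequality holds: 0.0515 ≥ 0.0034

Data Processing Inequality: For any Markov chain X → Y → Z, we have I(X;Y) ≥ I(X;Z).

Here Z = f(Y) is a deterministic function of Y, forming X → Y → Z.

Original I(X;Y) = 0.0515 nats

After applying f:
P(X,Z) where Z=f(Y):
- P(X,Z=0) = P(X,Y=1) + P(X,Y=2)
- P(X,Z=1) = P(X,Y=0) + P(X,Y=3)

I(X;Z) = I(X;f(Y)) = 0.0034 nats

Verification: 0.0515 ≥ 0.0034 ✓

Information cannot be created by processing; the function f can only lose information about X.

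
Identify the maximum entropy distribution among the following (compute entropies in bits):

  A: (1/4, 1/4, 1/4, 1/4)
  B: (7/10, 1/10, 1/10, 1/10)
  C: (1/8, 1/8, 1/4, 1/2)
A

For a discrete distribution over n outcomes, entropy is maximized by the uniform distribution.

Computing entropies:
H(A) = 2.0000 bits
H(B) = 1.3568 bits
H(C) = 1.7500 bits

The uniform distribution (where all probabilities equal 1/4) achieves the maximum entropy of log_2(4) = 2.0000 bits.

Distribution A has the highest entropy.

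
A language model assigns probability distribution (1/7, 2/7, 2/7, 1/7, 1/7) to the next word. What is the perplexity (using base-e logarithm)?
4.7107

Perplexity is e^H (or exp(H) for natural log).

First, H = -Σ p log p = 1.5498 nats
Perplexity = e^1.5498 = 4.7107

Interpretation: The model's uncertainty is equivalent to choosing uniformly among 4.7 options.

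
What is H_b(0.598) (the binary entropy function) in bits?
0.9721 bits

The binary entropy function is:
H(p) = -p log(p) - (1-p) log(1-p)

H(0.598) = -0.598 × log_2(0.598) - 0.402 × log_2(0.402)
H(0.598) = 0.9721 bits

Note: Binary entropy is maximized at p=0.5 (H=1 bit) and minimized at p=0 or p=1 (H=0).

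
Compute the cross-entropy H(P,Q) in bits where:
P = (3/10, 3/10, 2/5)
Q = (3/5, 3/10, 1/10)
2.0710 bits

Cross-entropy: H(P,Q) = -Σ p(x) log q(x)

Alternatively: H(P,Q) = H(P) + D_KL(P||Q)
H(P) = 1.5710 bits
D_KL(P||Q) = 0.5000 bits

H(P,Q) = 1.5710 + 0.5000 = 2.0710 bits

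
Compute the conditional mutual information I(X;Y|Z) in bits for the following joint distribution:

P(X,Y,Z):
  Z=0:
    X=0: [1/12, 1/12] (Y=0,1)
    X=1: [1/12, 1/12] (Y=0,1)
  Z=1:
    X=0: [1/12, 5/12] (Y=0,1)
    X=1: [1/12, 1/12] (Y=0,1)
0.0492 bits

Conditional mutual information: I(X;Y|Z) = H(X|Z) + H(Y|Z) - H(X,Y|Z)

H(Z) = 0.9183
H(X,Z) = 1.7925 → H(X|Z) = 0.8742
H(Y,Z) = 1.7925 → H(Y|Z) = 0.8742
H(X,Y,Z) = 2.6175 → H(X,Y|Z) = 1.6992

I(X;Y|Z) = 0.8742 + 0.8742 - 1.6992 = 0.0492 bits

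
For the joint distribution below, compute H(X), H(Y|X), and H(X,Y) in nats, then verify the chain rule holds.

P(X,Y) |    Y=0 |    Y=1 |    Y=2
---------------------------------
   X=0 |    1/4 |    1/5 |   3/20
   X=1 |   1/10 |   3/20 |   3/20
H(X,Y) = 1.7524, H(X) = 0.6730, H(Y|X) = 1.0794 (all in nats)

Chain rule: H(X,Y) = H(X) + H(Y|X)

Left side — joint entropy directly:
H(X,Y) = -Σ p(x,y) log p(x,y) = 1.7524 nats

Right side — compute H(Y|X) from the conditional distributions:
P(X) = (3/5, 2/5), so H(X) = 0.6730 nats
H(Y|X) = Σ_x P(X=x) · H(Y|X=x):
  P(Y|X=0) = (5/12, 1/3, 1/4), H(Y|X=0) = 1.0776, weight P(X=0) = 3/5
  P(Y|X=1) = (1/4, 3/8, 3/8), H(Y|X=1) = 1.0822, weight P(X=1) = 2/5
H(Y|X) = 1.0794 nats

H(X) + H(Y|X) = 0.6730 + 1.0794 = 1.7524 nats

Both sides equal 1.7524 nats. ✓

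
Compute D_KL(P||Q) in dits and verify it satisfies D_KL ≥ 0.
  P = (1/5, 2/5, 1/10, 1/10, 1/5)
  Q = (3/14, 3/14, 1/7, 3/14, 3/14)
0.0479 dits

KL divergence satisfies the Gibbs inequality: D_KL(P||Q) ≥ 0 for all distributions P, Q.

D_KL(P||Q) = Σ p(x) log(p(x)/q(x))
Term by term:
  x=0: 1/5 × log_10[(1/5)/(3/14)] = -0.0060
  x=1: 2/5 × log_10[(2/5)/(3/14)] = 0.1084
  x=2: 1/10 × log_10[(1/10)/(1/7)] = -0.0155
  x=3: 1/10 × log_10[(1/10)/(3/14)] = -0.0331
  x=4: 1/5 × log_10[(1/5)/(3/14)] = -0.0060
D_KL(P||Q) = 0.0479 dits

D_KL(P||Q) = 0.0479 ≥ 0 ✓

This non-negativity is a fundamental property: relative entropy cannot be negative because it measures how different Q is from P.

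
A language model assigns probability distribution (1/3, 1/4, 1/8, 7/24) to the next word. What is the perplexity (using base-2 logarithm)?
3.7889

Perplexity is 2^H (or exp(H) for natural log).

First, H = -Σ p log p = 1.9218 bits
Perplexity = 2^1.9218 = 3.7889

Interpretation: The model's uncertainty is equivalent to choosing uniformly among 3.8 options.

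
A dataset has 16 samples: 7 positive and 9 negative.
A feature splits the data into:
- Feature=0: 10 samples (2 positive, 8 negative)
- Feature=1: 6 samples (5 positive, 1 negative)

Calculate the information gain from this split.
0.2937 bits

Information Gain = H(Y) - H(Y|Feature)

Before split:
P(positive) = 7/16 = 0.4375
H(Y) = 0.9887 bits

After split:
Feature=0: H = 0.7219 bits (weight = 10/16)
Feature=1: H = 0.6500 bits (weight = 6/16)
H(Y|Feature) = (10/16)×0.7219 + (6/16)×0.6500 = 0.6950 bits

Information Gain = 0.9887 - 0.6950 = 0.2937 bits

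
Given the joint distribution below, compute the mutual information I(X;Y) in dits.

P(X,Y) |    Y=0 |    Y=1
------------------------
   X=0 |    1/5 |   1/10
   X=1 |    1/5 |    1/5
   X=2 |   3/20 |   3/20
0.0052 dits

Mutual information: I(X;Y) = H(X) + H(Y) - H(X,Y)

Marginals:
P(X) = (3/10, 2/5, 3/10), H(X) = 0.4729 dits
P(Y) = (11/20, 9/20), H(Y) = 0.2989 dits

Joint entropy: H(X,Y) = 0.7666 dits

I(X;Y) = 0.4729 + 0.2989 - 0.7666 = 0.0052 dits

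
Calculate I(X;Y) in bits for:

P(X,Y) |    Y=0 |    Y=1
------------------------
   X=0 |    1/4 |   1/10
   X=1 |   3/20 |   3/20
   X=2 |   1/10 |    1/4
0.0958 bits

Mutual information: I(X;Y) = H(X) + H(Y) - H(X,Y)

Marginals:
P(X) = (7/20, 3/10, 7/20), H(X) = 1.5813 bits
P(Y) = (1/2, 1/2), H(Y) = 1.0000 bits

Joint entropy: H(X,Y) = 2.4855 bits

I(X;Y) = 1.5813 + 1.0000 - 2.4855 = 0.0958 bits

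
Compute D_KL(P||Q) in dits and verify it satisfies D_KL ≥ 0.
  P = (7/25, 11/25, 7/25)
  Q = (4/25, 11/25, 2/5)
0.0247 dits

KL divergence satisfies the Gibbs inequality: D_KL(P||Q) ≥ 0 for all distributions P, Q.

D_KL(P||Q) = Σ p(x) log(p(x)/q(x))
Term by term:
  x=0: 7/25 × log_10[(7/25)/(4/25)] = 0.0681
  x=1: 11/25 × log_10[(11/25)/(11/25)] = 0.0000
  x=2: 7/25 × log_10[(7/25)/(2/5)] = -0.0434
D_KL(P||Q) = 0.0247 dits

D_KL(P||Q) = 0.0247 ≥ 0 ✓

This non-negativity is a fundamental property: relative entropy cannot be negative because it measures how different Q is from P.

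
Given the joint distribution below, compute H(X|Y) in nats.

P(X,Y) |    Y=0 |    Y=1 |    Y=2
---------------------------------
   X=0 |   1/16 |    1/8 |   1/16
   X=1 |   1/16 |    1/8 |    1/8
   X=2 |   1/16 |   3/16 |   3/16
1.0573 nats

Using the chain rule: H(X|Y) = H(X,Y) - H(Y)

First, compute H(X,Y) = 2.1007 nats

Marginal P(Y) = (3/16, 7/16, 3/8)
H(Y) = 1.0434 nats

H(X|Y) = H(X,Y) - H(Y) = 2.1007 - 1.0434 = 1.0573 nats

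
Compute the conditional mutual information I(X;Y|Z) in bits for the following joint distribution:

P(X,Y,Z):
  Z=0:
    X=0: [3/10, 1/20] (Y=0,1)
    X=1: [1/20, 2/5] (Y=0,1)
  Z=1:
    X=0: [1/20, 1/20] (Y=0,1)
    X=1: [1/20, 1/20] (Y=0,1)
0.3574 bits

Conditional mutual information: I(X;Y|Z) = H(X|Z) + H(Y|Z) - H(X,Y|Z)

H(Z) = 0.7219
H(X,Z) = 1.7129 → H(X|Z) = 0.9910
H(Y,Z) = 1.7129 → H(Y|Z) = 0.9910
H(X,Y,Z) = 2.3464 → H(X,Y|Z) = 1.6245

I(X;Y|Z) = 0.9910 + 0.9910 - 1.6245 = 0.3574 bits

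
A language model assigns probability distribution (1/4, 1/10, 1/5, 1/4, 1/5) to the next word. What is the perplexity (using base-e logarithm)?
4.7931

Perplexity is e^H (or exp(H) for natural log).

First, H = -Σ p log p = 1.5672 nats
Perplexity = e^1.5672 = 4.7931

Interpretation: The model's uncertainty is equivalent to choosing uniformly among 4.8 options.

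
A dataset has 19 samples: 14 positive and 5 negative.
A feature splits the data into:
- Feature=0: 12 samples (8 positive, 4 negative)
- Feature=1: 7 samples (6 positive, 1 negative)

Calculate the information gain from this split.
0.0335 bits

Information Gain = H(Y) - H(Y|Feature)

Before split:
P(positive) = 14/19 = 0.7368
H(Y) = 0.8315 bits

After split:
Feature=0: H = 0.9183 bits (weight = 12/19)
Feature=1: H = 0.5917 bits (weight = 7/19)
H(Y|Feature) = (12/19)×0.9183 + (7/19)×0.5917 = 0.7980 bits

Information Gain = 0.8315 - 0.7980 = 0.0335 bits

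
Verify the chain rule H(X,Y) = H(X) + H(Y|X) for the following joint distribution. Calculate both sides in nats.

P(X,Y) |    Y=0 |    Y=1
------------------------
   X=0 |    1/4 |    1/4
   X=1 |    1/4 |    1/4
H(X,Y) = 1.3863, H(X) = 0.6931, H(Y|X) = 0.6931 (all in nats)

Chain rule: H(X,Y) = H(X) + H(Y|X)

Left side — joint entropy directly:
H(X,Y) = -Σ p(x,y) log p(x,y) = 1.3863 nats

Right side — compute H(Y|X) from the conditional distributions:
P(X) = (1/2, 1/2), so H(X) = 0.6931 nats
H(Y|X) = Σ_x P(X=x) · H(Y|X=x):
  P(Y|X=0) = (1/2, 1/2), H(Y|X=0) = 0.6931, weight P(X=0) = 1/2
  P(Y|X=1) = (1/2, 1/2), H(Y|X=1) = 0.6931, weight P(X=1) = 1/2
H(Y|X) = 0.6931 nats

H(X) + H(Y|X) = 0.6931 + 0.6931 = 1.3863 nats

Both sides equal 1.3863 nats. ✓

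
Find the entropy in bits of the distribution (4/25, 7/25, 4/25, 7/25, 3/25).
2.2415 bits

Shannon entropy is H(X) = -Σ p(x) log p(x).

For P = (4/25, 7/25, 4/25, 7/25, 3/25):
H = -4/25 × log_2(4/25) -7/25 × log_2(7/25) -4/25 × log_2(4/25) -7/25 × log_2(7/25) -3/25 × log_2(3/25)
H = 2.2415 bits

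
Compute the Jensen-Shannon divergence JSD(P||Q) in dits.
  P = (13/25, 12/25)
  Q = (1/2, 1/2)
0.0001 dits

Jensen-Shannon divergence is:
JSD(P||Q) = 0.5 × D_KL(P||M) + 0.5 × D_KL(Q||M)
where M = 0.5 × (P + Q) is the mixture distribution.

M = 0.5 × (13/25, 12/25) + 0.5 × (1/2, 1/2) = (0.51, 0.49)

D_KL(P||M) = 0.0001 dits
D_KL(Q||M) = 0.0001 dits

JSD(P||Q) = 0.5 × 0.0001 + 0.5 × 0.0001 = 0.0001 dits

Unlike KL divergence, JSD is symmetric and bounded: 0 ≤ JSD ≤ log(2).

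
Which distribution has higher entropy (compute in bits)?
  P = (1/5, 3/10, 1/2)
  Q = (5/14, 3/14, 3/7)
Q

Computing entropies in bits:
H(P) = 1.4855
H(Q) = 1.5306

Distribution Q has higher entropy.

Intuition: The distribution closer to uniform (more spread out) has higher entropy.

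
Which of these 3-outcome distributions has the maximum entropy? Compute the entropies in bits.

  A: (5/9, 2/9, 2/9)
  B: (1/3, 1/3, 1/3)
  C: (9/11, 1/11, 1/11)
B

For a discrete distribution over n outcomes, entropy is maximized by the uniform distribution.

Computing entropies:
H(A) = 1.4355 bits
H(B) = 1.5850 bits
H(C) = 0.8659 bits

The uniform distribution (where all probabilities equal 1/3) achieves the maximum entropy of log_2(3) = 1.5850 bits.

Distribution B has the highest entropy.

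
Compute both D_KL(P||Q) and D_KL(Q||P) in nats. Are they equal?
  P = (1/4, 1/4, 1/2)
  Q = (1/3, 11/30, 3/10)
D_KL(P||Q) = 0.0877, D_KL(Q||P) = 0.0831

KL divergence is not symmetric: D_KL(P||Q) ≠ D_KL(Q||P) in general.

D_KL(P||Q) = 0.0877 nats
D_KL(Q||P) = 0.0831 nats

No, they are not equal!

This asymmetry is why KL divergence is not a true distance metric.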